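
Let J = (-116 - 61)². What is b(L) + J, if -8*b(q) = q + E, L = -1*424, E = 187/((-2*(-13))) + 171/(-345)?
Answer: 750637417/23920 ≈ 31381.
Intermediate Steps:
E = 20023/2990 (E = 187/26 + 171*(-1/345) = 187*(1/26) - 57/115 = 187/26 - 57/115 = 20023/2990 ≈ 6.6967)
L = -424
b(q) = -20023/23920 - q/8 (b(q) = -(q + 20023/2990)/8 = -(20023/2990 + q)/8 = -20023/23920 - q/8)
J = 31329 (J = (-177)² = 31329)
b(L) + J = (-20023/23920 - ⅛*(-424)) + 31329 = (-20023/23920 + 53) + 31329 = 1247737/23920 + 31329 = 750637417/23920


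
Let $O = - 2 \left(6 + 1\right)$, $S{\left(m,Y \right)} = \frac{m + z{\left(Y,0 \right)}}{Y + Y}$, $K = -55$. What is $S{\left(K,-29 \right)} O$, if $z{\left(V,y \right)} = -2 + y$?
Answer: $- \frac{399}{29} \approx -13.759$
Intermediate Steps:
$S{\left(m,Y \right)} = \frac{-2 + m}{2 Y}$ ($S{\left(m,Y \right)} = \frac{m + \left(-2 + 0\right)}{Y + Y} = \frac{m - 2}{2 Y} = \left(-2 + m\right) \frac{1}{2 Y} = \frac{-2 + m}{2 Y}$)
$O = -14$ ($O = \left(-2\right) 7 = -14$)
$S{\left(K,-29 \right)} O = \frac{-2 - 55}{2 \left(-29\right)} \left(-14\right) = \frac{1}{2} \left(- \frac{1}{29}\right) \left(-57\right) \left(-14\right) = \frac{57}{58} \left(-14\right) = - \frac{399}{29}$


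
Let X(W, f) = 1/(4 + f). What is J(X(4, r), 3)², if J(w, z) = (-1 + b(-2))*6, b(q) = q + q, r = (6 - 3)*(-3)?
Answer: 900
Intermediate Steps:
r = -9 (r = 3*(-3) = -9)
b(q) = 2*q
J(w, z) = -30 (J(w, z) = (-1 + 2*(-2))*6 = (-1 - 4)*6 = -5*6 = -30)
J(X(4, r), 3)² = (-30)² = 900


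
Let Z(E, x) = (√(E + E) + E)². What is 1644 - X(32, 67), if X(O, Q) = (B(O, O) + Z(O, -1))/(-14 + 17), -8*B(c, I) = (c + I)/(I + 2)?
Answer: 56648/51 ≈ 1110.7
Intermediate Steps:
B(c, I) = -(I + c)/(8*(2 + I)) (B(c, I) = -(c + I)/(8*(I + 2)) = -(I + c)/(8*(2 + I)))
Z(E, x) = (E + √2*√E)² (Z(E, x) = (√(2*E) + E)² = (√2*√E + E)² = (E + √2*√E)²)
X(O, Q) = (O + √2*√O)²/3 - O/(12*(2 + O)) (X(O, Q) = ((-O - O)/(8*(2 + O)) + (O + √2*√O)²)/(-14 + 17) = ((-2*O)/(8*(2 + O)) + (O + √2*√O)²)/3 = (-O/(4*(2 + O)) + (O + √2*√O)²)*(⅓) = ((O + √2*√O)² - O/(4*(2 + O)))*(⅓) = (O + √2*√O)²/3 - O/(12*(2 + O)))
1644 - X(32, 67) = 1644 - (-1*32 + 4*(32 + √2*√32)²*(2 + 32))/(12*(2 + 32)) = 1644 - (-32 + 4*(32 + √2*(4*√2))²*34)/(12*34) = 1644 - (-32 + 4*(32 + 8)²*34)/(12*34) = 1644 - (-32 + 4*40²*34)/(12*34) = 1644 - (-32 + 4*1600*34)/(12*34) = 1644 - (-32 + 217600)/(12*34) = 1644 - 217568/(12*34) = 1644 - 1*27196/51 = 1644 - 27196/51 = 56648/51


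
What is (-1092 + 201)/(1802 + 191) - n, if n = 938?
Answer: -1870325/1993 ≈ -938.45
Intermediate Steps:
(-1092 + 201)/(1802 + 191) - n = (-1092 + 201)/(1802 + 191) - 1*938 = -891/1993 - 938 = -1870325/1993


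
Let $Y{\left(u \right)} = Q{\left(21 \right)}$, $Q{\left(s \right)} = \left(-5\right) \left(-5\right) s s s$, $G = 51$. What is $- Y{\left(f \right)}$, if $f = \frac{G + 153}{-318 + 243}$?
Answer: $-231525$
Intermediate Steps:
$f = - \frac{68}{25}$ ($f = \frac{51 + 153}{-318 + 243} = \frac{204}{-75} = 204 \left(- \frac{1}{75}\right) = - \frac{68}{25} \approx -2.72$)
$Q{\left(s \right)} = 25 s^{3}$ ($Q{\left(s \right)} = 25 s s s = 25 s^{2} s = 25 s^{3}$)
$Y{\left(u \right)} = 231525$ ($Y{\left(u \right)} = 25 \cdot 21^{3} = 25 \cdot 9261 = 231525$)
$- Y{\left(f \right)} = \left(-1\right) 231525 = -231525$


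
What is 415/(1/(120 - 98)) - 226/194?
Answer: 885497/97 ≈ 9128.8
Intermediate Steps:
415/(1/(120 - 98)) - 226/194 = 415/(1/22) - 226*1/194 = 415/(1/22) - 113/97 = 415*22 - 113/97 = 9130 - 113/97 = 885497/97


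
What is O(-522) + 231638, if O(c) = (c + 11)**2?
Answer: 492759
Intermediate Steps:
O(c) = (11 + c)**2
O(-522) + 231638 = (11 - 522)**2 + 231638 = (-511)**2 + 231638 = 261121 + 231638 = 492759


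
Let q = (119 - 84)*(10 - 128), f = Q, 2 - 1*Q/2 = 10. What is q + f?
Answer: -4146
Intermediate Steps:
Q = -16 (Q = 4 - 2*10 = 4 - 20 = -16)
f = -16
q = -4130 (q = 35*(-118) = -4130)
q + f = -4130 - 16 = -4146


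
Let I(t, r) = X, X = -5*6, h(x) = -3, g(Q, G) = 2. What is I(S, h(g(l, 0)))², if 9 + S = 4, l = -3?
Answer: 900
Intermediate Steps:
S = -5 (S = -9 + 4 = -5)
X = -30
I(t, r) = -30
I(S, h(g(l, 0)))² = (-30)² = 900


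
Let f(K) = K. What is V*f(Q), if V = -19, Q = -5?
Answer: 95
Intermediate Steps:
V*f(Q) = -19*(-5) = 95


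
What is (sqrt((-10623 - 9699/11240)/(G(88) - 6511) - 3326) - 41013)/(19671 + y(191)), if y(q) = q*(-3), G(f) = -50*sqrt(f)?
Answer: -4557/2122 + I*sqrt(683643142123010 + 10504971440000*sqrt(22))/(107330760*sqrt(6511 + 100*sqrt(22))) ≈ -2.1475 + 0.0030191*I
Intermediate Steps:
y(q) = -3*q
(sqrt((-10623 - 9699/11240)/(G(88) - 6511) - 3326) - 41013)/(19671 + y(191)) = (sqrt((-10623 - 9699/11240)/(-100*sqrt(22) - 6511) - 3326) - 41013)/(19671 - 3*191) = (sqrt((-10623 - 9699*1/11240)/(-100*sqrt(22) - 6511) - 3326) - 41013)/(19671 - 573) = (sqrt((-10623 - 9699/11240)/(-100*sqrt(22) - 6511) - 3326) - 41013)/19098 = (sqrt(-119412219/(11240*(-6511 - 100*sqrt(22))) - 3326) - 41013)*(1/19098) = (sqrt(-3326 - 119412219/(11240*(-6511 - 100*sqrt(22)))) - 41013)*(1/19098) = (-41013 + sqrt(-3326 - 119412219/(11240*(-6511 - 100*sqrt(22)))))*(1/19098) = -4557/2122 + sqrt(-3326 - 119412219/(11240*(-6511 - 100*sqrt(22))))/19098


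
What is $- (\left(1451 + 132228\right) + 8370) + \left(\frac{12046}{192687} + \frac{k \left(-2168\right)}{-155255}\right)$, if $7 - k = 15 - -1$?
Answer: $- \frac{4249485821166079}{29915620185} \approx -1.4205 \cdot 10^{5}$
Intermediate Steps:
$k = -9$ ($k = 7 - \left(15 - -1\right) = 7 - \left(15 + 1\right) = 7 - 16 = -9$)
$- (\left(1451 + 132228\right) + 8370) + \left(\frac{12046}{192687} + \frac{k \left(-2168\right)}{-155255}\right) = - (\left(1451 + 132228\right) + 8370) + \left(\frac{12046}{192687} + \frac{\left(-9\right) \left(-2168\right)}{-155255}\right) = - (133679 + 8370) + \left(12046 \cdot \frac{1}{192687} + 19512 \left(- \frac{1}{155255}\right)\right) = \left(-1\right) 142049 + \left(\frac{12046}{192687} - \frac{19512}{155255}\right) = -142049 - \frac{1889507014}{29915620185} = - \frac{4249485821166079}{29915620185}$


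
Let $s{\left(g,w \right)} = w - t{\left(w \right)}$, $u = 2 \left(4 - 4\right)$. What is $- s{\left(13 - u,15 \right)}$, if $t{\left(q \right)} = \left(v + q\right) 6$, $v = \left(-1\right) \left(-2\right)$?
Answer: $87$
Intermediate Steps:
$v = 2$
$t{\left(q \right)} = 12 + 6 q$ ($t{\left(q \right)} = \left(2 + q\right) 6 = 12 + 6 q$)
$u = 0$ ($u = 2 \left(4 - 4\right) = 2 \cdot 0 = 0$)
$s{\left(g,w \right)} = -12 - 5 w$ ($s{\left(g,w \right)} = w - \left(12 + 6 w\right) = -12 - 5 w$)
$- s{\left(13 - u,15 \right)} = - (-12 - 75) = \left(-1\right) \left(-87\right) = 87$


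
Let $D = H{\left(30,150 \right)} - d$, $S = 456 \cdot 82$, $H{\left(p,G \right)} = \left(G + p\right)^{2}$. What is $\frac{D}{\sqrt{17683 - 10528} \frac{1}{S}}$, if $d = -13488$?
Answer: $\frac{190649344 \sqrt{795}}{265} \approx 2.0285 \cdot 10^{7}$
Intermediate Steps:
$S = 37392$
$D = 45888$ ($D = \left(150 + 30\right)^{2} - -13488 = 180^{2} + 13488 = 32400 + 13488 = 45888$)
$\frac{D}{\sqrt{17683 - 10528} \frac{1}{S}} = \frac{45888}{\sqrt{17683 - 10528} \cdot \frac{1}{37392}} = \frac{45888}{\sqrt{7155} \cdot \frac{1}{37392}} = \frac{45888}{3 \sqrt{795} \cdot \frac{1}{37392}} = \frac{45888}{\frac{1}{12464} \sqrt{795}} = 45888 \frac{12464 \sqrt{795}}{795} = \frac{190649344 \sqrt{795}}{265}$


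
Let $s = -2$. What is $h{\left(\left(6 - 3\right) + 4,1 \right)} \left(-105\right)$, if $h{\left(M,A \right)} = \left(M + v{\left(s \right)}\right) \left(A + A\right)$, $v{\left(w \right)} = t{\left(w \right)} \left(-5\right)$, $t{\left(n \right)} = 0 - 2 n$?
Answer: $2730$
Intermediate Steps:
$t{\left(n \right)} = - 2 n$
$v{\left(w \right)} = 10 w$ ($v{\left(w \right)} = - 2 w \left(-5\right) = 10 w$)
$h{\left(M,A \right)} = 2 A \left(-20 + M\right)$ ($h{\left(M,A \right)} = \left(M + 10 \left(-2\right)\right) \left(A + A\right) = \left(M - 20\right) 2 A = \left(-20 + M\right) 2 A = 2 A \left(-20 + M\right)$)
$h{\left(\left(6 - 3\right) + 4,1 \right)} \left(-105\right) = 2 \cdot 1 \left(-20 + \left(\left(6 - 3\right) + 4\right)\right) \left(-105\right) = 2 \cdot 1 \left(-20 + \left(3 + 4\right)\right) \left(-105\right) = 2 \cdot 1 \left(-20 + 7\right) \left(-105\right) = 2 \cdot 1 \left(-13\right) \left(-105\right) = \left(-26\right) \left(-105\right) = 2730$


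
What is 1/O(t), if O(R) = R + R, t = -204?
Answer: -1/408 ≈ -0.0024510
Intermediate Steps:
O(R) = 2*R
1/O(t) = 1/(2*(-204)) = 1/(-408) = -1/408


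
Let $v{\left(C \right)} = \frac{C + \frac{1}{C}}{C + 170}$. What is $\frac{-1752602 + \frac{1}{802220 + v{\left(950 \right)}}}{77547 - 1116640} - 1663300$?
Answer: $- \frac{1475231368892403496483298}{886931320175911593} \approx -1.6633 \cdot 10^{6}$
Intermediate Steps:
$v{\left(C \right)} = \frac{C + \frac{1}{C}}{170 + C}$
$\frac{-1752602 + \frac{1}{802220 + v{\left(950 \right)}}}{77547 - 1116640} - 1663300 = \frac{-1752602 + \frac{1}{802220 + \frac{1 + 950^{2}}{950 \left(170 + 950\right)}}}{77547 - 1116640} - 1663300 = \frac{-1752602 + \frac{1}{802220 + \frac{1 + 902500}{950 \cdot 1120}}}{-1039093} - 1663300 = \left(-1752602 + \frac{1}{802220 + \frac{1}{950} \cdot \frac{1}{1120} \cdot 902501}\right) \left(- \frac{1}{1039093}\right) - 1663300 = \left(-1752602 + \frac{1}{802220 + \frac{902501}{1064000}}\right) \left(- \frac{1}{1039093}\right) - 1663300 = \left(-1752602 + \frac{1}{\frac{853562982501}{1064000}}\right) \left(- \frac{1}{1039093}\right) - 1663300 = \left(-1752602 + \frac{1064000}{853562982501}\right) \left(- \frac{1}{1039093}\right) - 1663300 = \left(- \frac{1495956190256153602}{853562982501}\right) \left(- \frac{1}{1039093}\right) - 1663300 = \frac{1495956190256153602}{886931320175911593} - 1663300 = - \frac{1475231368892403496483298}{886931320175911593}$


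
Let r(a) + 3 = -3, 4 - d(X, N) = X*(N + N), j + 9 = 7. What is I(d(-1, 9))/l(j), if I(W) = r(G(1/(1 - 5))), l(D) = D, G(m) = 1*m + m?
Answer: 3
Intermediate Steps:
j = -2 (j = -9 + 7 = -2)
G(m) = 2*m (G(m) = m + m = 2*m)
d(X, N) = 4 - 2*N*X (d(X, N) = 4 - X*(N + N) = 4 - X*2*N = 4 - 2*N*X)
r(a) = -6 (r(a) = -3 - 3 = -6)
I(W) = -6
I(d(-1, 9))/l(j) = -6/(-2) = -6*(-½) = 3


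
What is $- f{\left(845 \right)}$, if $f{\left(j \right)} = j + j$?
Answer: $-1690$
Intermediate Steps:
$f{\left(j \right)} = 2 j$
$- f{\left(845 \right)} = - 2 \cdot 845 = \left(-1\right) 1690 = -1690$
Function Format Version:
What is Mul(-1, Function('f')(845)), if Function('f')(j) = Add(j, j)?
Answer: -1690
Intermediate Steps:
Function('f')(j) = Mul(2, j)
Mul(-1, Function('f')(845)) = Mul(-1, Mul(2, 845)) = Mul(-1, 1690) = -1690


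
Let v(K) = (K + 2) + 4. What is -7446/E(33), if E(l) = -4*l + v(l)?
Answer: 2482/31 ≈ 80.064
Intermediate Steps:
v(K) = 6 + K (v(K) = (2 + K) + 4 = 6 + K)
E(l) = 6 - 3*l (E(l) = -4*l + (6 + l) = 6 - 3*l)
-7446/E(33) = -7446/(6 - 3*33) = -7446/(6 - 99) = -7446/(-93) = -7446*(-1/93) = 2482/31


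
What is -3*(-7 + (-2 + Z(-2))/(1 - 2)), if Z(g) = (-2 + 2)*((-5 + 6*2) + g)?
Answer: 15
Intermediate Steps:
Z(g) = 0 (Z(g) = 0*((-5 + 12) + g) = 0*(7 + g) = 0)
-3*(-7 + (-2 + Z(-2))/(1 - 2)) = -3*(-7 + (-2 + 0)/(1 - 2)) = -3*(-7 - 2/(-1)) = -3*(-7 - 2*(-1)) = -3*(-7 + 2) = -3*(-5) = 15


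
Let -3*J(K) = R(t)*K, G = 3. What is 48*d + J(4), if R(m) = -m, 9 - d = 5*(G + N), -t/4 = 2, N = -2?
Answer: 544/3 ≈ 181.33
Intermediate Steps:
t = -8 (t = -4*2 = -8)
d = 4 (d = 9 - 5*(3 - 2) = 9 - 5 = 4)
J(K) = -8*K/3 (J(K) = -(-1*(-8))*K/3 = -8*K/3)
48*d + J(4) = 48*4 - 8/3*4 = 192 - 32/3 = 544/3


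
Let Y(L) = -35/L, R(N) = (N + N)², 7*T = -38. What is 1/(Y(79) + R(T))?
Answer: 3871/454589 ≈ 0.0085154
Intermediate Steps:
T = -38/7 (T = (⅐)*(-38) = -38/7 ≈ -5.4286)
R(N) = 4*N² (R(N) = (2*N)² = 4*N²)
1/(Y(79) + R(T)) = 1/(-35/79 + 4*(-38/7)²) = 1/(-35*1/79 + 4*(1444/49)) = 1/(-35/79 + 5776/49) = 1/(454589/3871) = 3871/454589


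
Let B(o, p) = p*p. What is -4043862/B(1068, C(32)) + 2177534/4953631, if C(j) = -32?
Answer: -10014785184053/2536259072 ≈ -3948.6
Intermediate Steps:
B(o, p) = p²
-4043862/B(1068, C(32)) + 2177534/4953631 = -4043862/((-32)²) + 2177534/4953631 = -4043862/1024 + 2177534*(1/4953631) = -4043862*1/1024 + 2177534/4953631 = -2021931/512 + 2177534/4953631 = -10014785184053/2536259072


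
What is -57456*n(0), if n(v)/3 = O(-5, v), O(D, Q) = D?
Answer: 861840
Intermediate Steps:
n(v) = -15 (n(v) = 3*(-5) = -15)
-57456*n(0) = -57456*(-15) = 861840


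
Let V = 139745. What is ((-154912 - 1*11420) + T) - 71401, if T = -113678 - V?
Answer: -491156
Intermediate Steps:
T = -253423 (T = -113678 - 1*139745 = -113678 - 139745 = -253423)
((-154912 - 1*11420) + T) - 71401 = ((-154912 - 1*11420) - 253423) - 71401 = ((-154912 - 11420) - 253423) - 71401 = (-166332 - 253423) - 71401 = -419755 - 71401 = -491156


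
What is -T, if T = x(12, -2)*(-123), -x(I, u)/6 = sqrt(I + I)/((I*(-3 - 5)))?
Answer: 123*sqrt(6)/8 ≈ 37.661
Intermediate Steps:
x(I, u) = 3*sqrt(2)/(4*sqrt(I)) (x(I, u) = -6*sqrt(I + I)/(I*(-3 - 5)) = -6*sqrt(2*I)/(I*(-8)) = -6*sqrt(2)*sqrt(I)/((-8*I)) = -6*sqrt(2)*sqrt(I)*(-1/(8*I)) = -(-3)*sqrt(2)/(4*sqrt(I)) = 3*sqrt(2)/(4*sqrt(I)))
T = -123*sqrt(6)/8 (T = (3*sqrt(2)/(4*sqrt(12)))*(-123) = (3*sqrt(2)*(sqrt(3)/6)/4)*(-123) = (sqrt(6)/8)*(-123) = -123*sqrt(6)/8 ≈ -37.661)
-T = -(-123)*sqrt(6)/8 = 123*sqrt(6)/8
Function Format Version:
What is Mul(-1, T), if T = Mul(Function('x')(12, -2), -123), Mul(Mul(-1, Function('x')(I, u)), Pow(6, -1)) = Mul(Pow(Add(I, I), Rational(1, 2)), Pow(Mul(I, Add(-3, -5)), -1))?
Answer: Mul(Rational(123, 8), Pow(6, Rational(1, 2))) ≈ 37.661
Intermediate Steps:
Function('x')(I, u) = Mul(Rational(3, 4), Pow(2, Rational(1, 2)), Pow(I, Rational(-1, 2))) (Function('x')(I, u) = Mul(-6, Mul(Pow(Add(I, I), Rational(1, 2)), Pow(Mul(I, Add(-3, -5)), -1))) = Mul(-6, Mul(Pow(Mul(2, I), Rational(1, 2)), Pow(Mul(I, -8), -1))) = Mul(-6, Mul(Mul(Pow(2, Rational(1, 2)), Pow(I, Rational(1, 2))), Pow(Mul(-8, I), -1))) = Mul(-6, Mul(Mul(Pow(2, Rational(1, 2)), Pow(I, Rational(1, 2))), Mul(Rational(-1, 8), Pow(I, -1)))) = Mul(-6, Mul(Rational(-1, 8), Pow(2, Rational(1, 2)), Pow(I, Rational(-1, 2)))) = Mul(Rational(3, 4), Pow(2, Rational(1, 2)), Pow(I, Rational(-1, 2))))
T = Mul(Rational(-123, 8), Pow(6, Rational(1, 2))) (T = Mul(Mul(Rational(3, 4), Pow(2, Rational(1, 2)), Pow(12, Rational(-1, 2))), -123) = Mul(Mul(Rational(3, 4), Pow(2, Rational(1, 2)), Mul(Rational(1, 6), Pow(3, Rational(1, 2)))), -123) = Mul(Mul(Rational(1, 8), Pow(6, Rational(1, 2))), -123) = Mul(Rational(-123, 8), Pow(6, Rational(1, 2))) ≈ -37.661)
Mul(-1, T) = Mul(-1, Mul(Rational(-123, 8), Pow(6, Rational(1, 2)))) = Mul(Rational(123, 8), Pow(6, Rational(1, 2)))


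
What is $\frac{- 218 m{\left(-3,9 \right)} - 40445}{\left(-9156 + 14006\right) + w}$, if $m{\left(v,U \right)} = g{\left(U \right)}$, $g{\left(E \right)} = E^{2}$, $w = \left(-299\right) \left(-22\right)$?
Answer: $- \frac{58103}{11428} \approx -5.0843$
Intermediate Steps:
$w = 6578$
$m{\left(v,U \right)} = U^{2}$
$\frac{- 218 m{\left(-3,9 \right)} - 40445}{\left(-9156 + 14006\right) + w} = \frac{- 218 \cdot 9^{2} - 40445}{\left(-9156 + 14006\right) + 6578} = \frac{\left(-218\right) 81 - 40445}{4850 + 6578} = \frac{-17658 - 40445}{11428} = \left(-58103\right) \frac{1}{11428} = - \frac{58103}{11428}$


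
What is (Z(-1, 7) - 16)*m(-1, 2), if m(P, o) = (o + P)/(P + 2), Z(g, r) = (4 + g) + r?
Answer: -6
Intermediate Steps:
Z(g, r) = 4 + g + r
m(P, o) = (P + o)/(2 + P)
(Z(-1, 7) - 16)*m(-1, 2) = ((4 - 1 + 7) - 16)*((-1 + 2)/(2 - 1)) = (10 - 16)*(1/1) = -6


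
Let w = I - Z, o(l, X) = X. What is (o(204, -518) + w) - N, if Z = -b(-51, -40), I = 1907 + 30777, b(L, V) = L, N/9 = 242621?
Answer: -2151474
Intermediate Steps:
N = 2183589 (N = 9*242621 = 2183589)
I = 32684
Z = 51 (Z = -1*(-51) = 51)
w = 32633 (w = 32684 - 1*51 = 32684 - 51 = 32633)
(o(204, -518) + w) - N = (-518 + 32633) - 1*2183589 = 32115 - 2183589 = -2151474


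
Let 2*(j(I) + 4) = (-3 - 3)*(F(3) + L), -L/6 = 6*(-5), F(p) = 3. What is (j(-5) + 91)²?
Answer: 213444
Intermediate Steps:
L = 180 (L = -36*(-5) = -6*(-30) = 180)
j(I) = -553 (j(I) = -4 + ((-3 - 3)*(3 + 180))/2 = -4 + (-6*183)/2 = -4 + (½)*(-1098) = -4 - 549 = -553)
(j(-5) + 91)² = (-553 + 91)² = (-462)² = 213444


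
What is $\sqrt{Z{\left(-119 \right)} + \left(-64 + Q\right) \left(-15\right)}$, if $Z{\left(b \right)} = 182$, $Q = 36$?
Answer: $\sqrt{602} \approx 24.536$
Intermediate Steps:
$\sqrt{Z{\left(-119 \right)} + \left(-64 + Q\right) \left(-15\right)} = \sqrt{182 + \left(-64 + 36\right) \left(-15\right)} = \sqrt{182 - -420} = \sqrt{182 + 420} = \sqrt{602}$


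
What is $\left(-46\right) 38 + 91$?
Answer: $-1657$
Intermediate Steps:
$\left(-46\right) 38 + 91 = -1748 + 91 = -1657$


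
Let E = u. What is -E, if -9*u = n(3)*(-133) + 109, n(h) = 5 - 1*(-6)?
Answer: -1354/9 ≈ -150.44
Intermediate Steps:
n(h) = 11 (n(h) = 5 + 6 = 11)
u = 1354/9 (u = -(11*(-133) + 109)/9 = -(-1463 + 109)/9 = -⅑*(-1354) = 1354/9 ≈ 150.44)
E = 1354/9 ≈ 150.44
-E = -1*1354/9 = -1354/9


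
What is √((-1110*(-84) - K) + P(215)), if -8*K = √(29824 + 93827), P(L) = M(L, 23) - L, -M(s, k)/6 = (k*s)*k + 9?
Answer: √(-9431024 + 6*√13739)/4 ≈ 767.72*I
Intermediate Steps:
M(s, k) = -54 - 6*s*k² (M(s, k) = -6*((k*s)*k + 9) = -6*(s*k² + 9) = -6*(9 + s*k²) = -54 - 6*s*k²)
P(L) = -54 - 3175*L (P(L) = (-54 - 6*L*23²) - L = (-54 - 6*L*529) - L = (-54 - 3174*L) - L = -54 - 3175*L)
K = -3*√13739/8 (K = -√(29824 + 93827)/8 = -3*√13739/8 ≈ -43.955)
√((-1110*(-84) - K) + P(215)) = √((-1110*(-84) - (-3)*√13739/8) + (-54 - 3175*215)) = √((93240 + 3*√13739/8) + (-54 - 682625)) = √((93240 + 3*√13739/8) - 682679) = √(-589439 + 3*√13739/8)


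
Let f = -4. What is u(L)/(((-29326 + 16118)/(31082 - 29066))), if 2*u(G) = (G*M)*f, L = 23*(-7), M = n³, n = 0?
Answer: 0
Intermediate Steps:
M = 0 (M = 0³ = 0)
L = -161
u(G) = 0 (u(G) = ((G*0)*(-4))/2 = (0*(-4))/2 = (½)*0 = 0)
u(L)/(((-29326 + 16118)/(31082 - 29066))) = 0/(((-29326 + 16118)/(31082 - 29066))) = 0/((-13208/2016)) = 0/((-13208*1/2016)) = 0/(-1651/252) = 0*(-252/1651) = 0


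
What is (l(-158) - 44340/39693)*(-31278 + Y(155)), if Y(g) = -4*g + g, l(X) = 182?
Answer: -75969315666/13231 ≈ -5.7418e+6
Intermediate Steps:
Y(g) = -3*g
(l(-158) - 44340/39693)*(-31278 + Y(155)) = (182 - 44340/39693)*(-31278 - 3*155) = (182 - 44340*1/39693)*(-31278 - 465) = (182 - 14780/13231)*(-31743) = (2393262/13231)*(-31743) = -75969315666/13231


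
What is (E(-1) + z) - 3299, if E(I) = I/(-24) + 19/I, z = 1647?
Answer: -40103/24 ≈ -1671.0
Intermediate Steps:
E(I) = 19/I - I/24 (E(I) = I*(-1/24) + 19/I = -I/24 + 19/I = 19/I - I/24)
(E(-1) + z) - 3299 = ((19/(-1) - 1/24*(-1)) + 1647) - 3299 = ((19*(-1) + 1/24) + 1647) - 3299 = ((-19 + 1/24) + 1647) - 3299 = (-455/24 + 1647) - 3299 = 39073/24 - 3299 = -40103/24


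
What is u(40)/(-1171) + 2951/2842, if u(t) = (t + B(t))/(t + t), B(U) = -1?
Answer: 138169421/133119280 ≈ 1.0379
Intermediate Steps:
u(t) = (-1 + t)/(2*t) (u(t) = (t - 1)/(t + t) = (-1 + t)/((2*t)) = (-1 + t)*(1/(2*t)) = (-1 + t)/(2*t))
u(40)/(-1171) + 2951/2842 = ((½)*(-1 + 40)/40)/(-1171) + 2951/2842 = ((½)*(1/40)*39)*(-1/1171) + 2951*(1/2842) = (39/80)*(-1/1171) + 2951/2842 = -39/93680 + 2951/2842 = 138169421/133119280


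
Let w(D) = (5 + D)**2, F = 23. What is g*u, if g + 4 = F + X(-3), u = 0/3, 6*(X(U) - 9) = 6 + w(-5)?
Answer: 0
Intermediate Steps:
X(U) = 10 (X(U) = 9 + (6 + (5 - 5)**2)/6 = 9 + (6 + 0**2)/6 = 9 + (6 + 0)/6 = 9 + (1/6)*6 = 9 + 1 = 10)
u = 0 (u = 0*(1/3) = 0)
g = 29 (g = -4 + (23 + 10) = -4 + 33 = 29)
g*u = 29*0 = 0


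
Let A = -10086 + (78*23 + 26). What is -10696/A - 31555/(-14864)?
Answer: 209909487/61432912 ≈ 3.4169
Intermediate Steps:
A = -8266 (A = -10086 + (1794 + 26) = -10086 + 1820 = -8266)
-10696/A - 31555/(-14864) = -10696/(-8266) - 31555/(-14864) = -10696*(-1/8266) - 31555*(-1/14864) = 5348/4133 + 31555/14864 = 209909487/61432912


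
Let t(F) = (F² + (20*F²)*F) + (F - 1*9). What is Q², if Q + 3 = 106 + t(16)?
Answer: 6770985796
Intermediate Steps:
t(F) = -9 + F + F² + 20*F³ (t(F) = (F² + 20*F³) + (F - 9) = (F² + 20*F³) + (-9 + F) = -9 + F + F² + 20*F³)
Q = 82286 (Q = -3 + (106 + (-9 + 16 + 16² + 20*16³)) = -3 + (106 + (-9 + 16 + 256 + 20*4096)) = -3 + (106 + (-9 + 16 + 256 + 81920)) = -3 + (106 + 82183) = -3 + 82289 = 82286)
Q² = 82286² = 6770985796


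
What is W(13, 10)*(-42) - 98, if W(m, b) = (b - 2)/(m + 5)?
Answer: -350/3 ≈ -116.67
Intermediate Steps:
W(m, b) = (-2 + b)/(5 + m)
W(13, 10)*(-42) - 98 = ((-2 + 10)/(5 + 13))*(-42) - 98 = (8/18)*(-42) - 98 = ((1/18)*8)*(-42) - 98 = (4/9)*(-42) - 98 = -56/3 - 98 = -350/3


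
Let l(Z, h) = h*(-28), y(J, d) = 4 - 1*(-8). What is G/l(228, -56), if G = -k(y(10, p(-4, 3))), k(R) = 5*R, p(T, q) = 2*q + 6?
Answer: -15/392 ≈ -0.038265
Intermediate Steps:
p(T, q) = 6 + 2*q
y(J, d) = 12 (y(J, d) = 4 + 8 = 12)
l(Z, h) = -28*h
G = -60 (G = -5*12 = -1*60 = -60)
G/l(228, -56) = -60/((-28*(-56))) = -60/1568 = -60*1/1568 = -15/392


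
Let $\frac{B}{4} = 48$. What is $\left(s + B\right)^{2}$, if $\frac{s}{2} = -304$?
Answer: $173056$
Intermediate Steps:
$s = -608$ ($s = 2 \left(-304\right) = -608$)
$B = 192$ ($B = 4 \cdot 48 = 192$)
$\left(s + B\right)^{2} = \left(-608 + 192\right)^{2} = \left(-416\right)^{2} = 173056$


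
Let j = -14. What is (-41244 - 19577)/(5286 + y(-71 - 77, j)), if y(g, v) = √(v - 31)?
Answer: -107166602/9313947 + 60821*I*√5/9313947 ≈ -11.506 + 0.014602*I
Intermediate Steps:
y(g, v) = √(-31 + v)
(-41244 - 19577)/(5286 + y(-71 - 77, j)) = (-41244 - 19577)/(5286 + √(-31 - 14)) = -60821/(5286 + √(-45)) = -60821/(5286 + 3*I*√5)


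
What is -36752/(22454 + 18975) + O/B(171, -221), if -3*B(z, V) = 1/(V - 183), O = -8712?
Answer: -437446527728/41429 ≈ -1.0559e+7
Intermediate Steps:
B(z, V) = -1/(3*(-183 + V)) (B(z, V) = -1/(3*(V - 183)) = -1/(3*(-183 + V)))
-36752/(22454 + 18975) + O/B(171, -221) = -36752/(22454 + 18975) - 8712/((-1/(-549 + 3*(-221)))) = -36752/41429 - 8712/((-1/(-549 - 663))) = -36752*1/41429 - 8712/((-1/(-1212))) = -36752/41429 - 8712/((-1*(-1/1212))) = -36752/41429 - 8712/1/1212 = -36752/41429 - 8712*1212 = -36752/41429 - 10558944 = -437446527728/41429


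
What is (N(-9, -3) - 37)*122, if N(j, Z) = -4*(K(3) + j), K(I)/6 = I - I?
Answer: -122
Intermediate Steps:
K(I) = 0 (K(I) = 6*(I - I) = 6*0 = 0)
N(j, Z) = -4*j (N(j, Z) = -4*(0 + j) = -4*j)
(N(-9, -3) - 37)*122 = (-4*(-9) - 37)*122 = (36 - 37)*122 = -1*122 = -122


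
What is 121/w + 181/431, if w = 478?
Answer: 138669/206018 ≈ 0.67309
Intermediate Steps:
121/w + 181/431 = 121/478 + 181/431 = 138669/206018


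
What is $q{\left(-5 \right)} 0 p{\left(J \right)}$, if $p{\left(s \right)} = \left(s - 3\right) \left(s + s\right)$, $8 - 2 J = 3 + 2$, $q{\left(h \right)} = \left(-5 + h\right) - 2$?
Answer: $0$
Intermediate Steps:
$q{\left(h \right)} = -7 + h$
$J = \frac{3}{2}$ ($J = 4 - \frac{3 + 2}{2} = 4 - \frac{5}{2} = \frac{3}{2} \approx 1.5$)
$p{\left(s \right)} = 2 s \left(-3 + s\right)$ ($p{\left(s \right)} = \left(-3 + s\right) 2 s = 2 s \left(-3 + s\right)$)
$q{\left(-5 \right)} 0 p{\left(J \right)} = \left(-7 - 5\right) 0 \cdot 2 \cdot \frac{3}{2} \left(-3 + \frac{3}{2}\right) = \left(-12\right) 0 \cdot 2 \cdot \frac{3}{2} \left(- \frac{3}{2}\right) = 0 \left(- \frac{9}{2}\right) = 0$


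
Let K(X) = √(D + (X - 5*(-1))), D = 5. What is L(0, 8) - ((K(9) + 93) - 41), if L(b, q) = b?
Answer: -52 - √19 ≈ -56.359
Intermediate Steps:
K(X) = √(10 + X) (K(X) = √(5 + (X - 5*(-1))) = √(5 + (X + 5)) = √(5 + (5 + X)) = √(10 + X))
L(0, 8) - ((K(9) + 93) - 41) = 0 - ((√(10 + 9) + 93) - 41) = 0 - ((√19 + 93) - 41) = 0 - ((93 + √19) - 41) = 0 - (52 + √19) = 0 + (-52 - √19) = -52 - √19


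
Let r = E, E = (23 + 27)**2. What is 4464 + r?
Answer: 6964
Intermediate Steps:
E = 2500 (E = 50**2 = 2500)
r = 2500
4464 + r = 4464 + 2500 = 6964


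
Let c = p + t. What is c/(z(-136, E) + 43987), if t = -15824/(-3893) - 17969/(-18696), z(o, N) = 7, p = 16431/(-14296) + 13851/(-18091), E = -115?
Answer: 7991112416435/113010346378286484 ≈ 7.0711e-5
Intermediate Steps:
p = -495267117/258628936 (p = 16431*(-1/14296) + 13851*(-1/18091) = -16431/14296 - 13851/18091 = -495267117/258628936 ≈ -1.9150)
t = 365798821/72783528 (t = -15824*(-1/3893) - 17969*(-1/18696) = 15824/3893 + 17969/18696 = 365798821/72783528 ≈ 5.0258)
c = 7991112416435/2568767249586 (c = -495267117/258628936 + 365798821/72783528 = 7991112416435/2568767249586 ≈ 3.1109)
c/(z(-136, E) + 43987) = 7991112416435/(2568767249586*(7 + 43987)) = (7991112416435/2568767249586)/43994 = (7991112416435/2568767249586)*(1/43994) = 7991112416435/113010346378286484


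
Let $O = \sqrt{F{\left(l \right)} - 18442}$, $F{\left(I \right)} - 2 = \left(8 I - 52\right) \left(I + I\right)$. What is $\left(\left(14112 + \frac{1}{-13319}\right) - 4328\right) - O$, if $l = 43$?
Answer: $\frac{130313095}{13319} - 4 \sqrt{417} \approx 9702.3$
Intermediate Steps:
$F{\left(I \right)} = 2 + 2 I \left(-52 + 8 I\right)$ ($F{\left(I \right)} = 2 + \left(8 I - 52\right) \left(I + I\right) = 2 + \left(-52 + 8 I\right) 2 I = 2 + 2 I \left(-52 + 8 I\right)$)
$O = 4 \sqrt{417}$ ($O = \sqrt{\left(2 - 4472 + 16 \cdot 43^{2}\right) - 18442} = \sqrt{\left(2 - 4472 + 16 \cdot 1849\right) - 18442} = \sqrt{\left(2 - 4472 + 29584\right) - 18442} = \sqrt{25114 - 18442} = \sqrt{6672} = 4 \sqrt{417} \approx 81.682$)
$\left(\left(14112 + \frac{1}{-13319}\right) - 4328\right) - O = \left(\left(14112 + \frac{1}{-13319}\right) - 4328\right) - 4 \sqrt{417} = \left(\left(14112 - \frac{1}{13319}\right) - 4328\right) - 4 \sqrt{417} = \left(\frac{187957727}{13319} - 4328\right) - 4 \sqrt{417} = \frac{130313095}{13319} - 4 \sqrt{417}$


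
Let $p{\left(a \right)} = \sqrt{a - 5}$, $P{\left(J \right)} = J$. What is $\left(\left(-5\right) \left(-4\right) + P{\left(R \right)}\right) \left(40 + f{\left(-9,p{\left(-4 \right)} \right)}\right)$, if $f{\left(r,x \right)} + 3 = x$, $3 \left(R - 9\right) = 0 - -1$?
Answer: $\frac{3256}{3} + 88 i \approx 1085.3 + 88.0 i$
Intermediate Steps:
$R = \frac{28}{3}$ ($R = 9 + \frac{0 - -1}{3} = 9 + \frac{0 + 1}{3} = 9 + \frac{1}{3} \cdot 1 = 9 + \frac{1}{3} = \frac{28}{3} \approx 9.3333$)
$p{\left(a \right)} = \sqrt{-5 + a}$
$f{\left(r,x \right)} = -3 + x$
$\left(\left(-5\right) \left(-4\right) + P{\left(R \right)}\right) \left(40 + f{\left(-9,p{\left(-4 \right)} \right)}\right) = \left(\left(-5\right) \left(-4\right) + \frac{28}{3}\right) \left(40 - \left(3 - \sqrt{-5 - 4}\right)\right) = \left(20 + \frac{28}{3}\right) \left(40 - \left(3 - \sqrt{-9}\right)\right) = \frac{88 \left(40 - \left(3 - 3 i\right)\right)}{3} = \frac{88 \left(37 + 3 i\right)}{3} = \frac{3256}{3} + 88 i$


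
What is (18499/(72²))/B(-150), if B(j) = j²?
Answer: 18499/116640000 ≈ 0.00015860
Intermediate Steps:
(18499/(72²))/B(-150) = (18499/(72²))/((-150)²) = (18499/5184)/22500 = (18499*(1/5184))*(1/22500) = (18499/5184)*(1/22500) = 18499/116640000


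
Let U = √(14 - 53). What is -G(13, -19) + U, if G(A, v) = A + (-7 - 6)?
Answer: I*√39 ≈ 6.245*I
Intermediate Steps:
U = I*√39 (U = √(-39) = I*√39 ≈ 6.245*I)
G(A, v) = -13 + A (G(A, v) = A - 13 = -13 + A)
-G(13, -19) + U = -(-13 + 13) + I*√39 = -1*0 + I*√39 = 0 + I*√39 = I*√39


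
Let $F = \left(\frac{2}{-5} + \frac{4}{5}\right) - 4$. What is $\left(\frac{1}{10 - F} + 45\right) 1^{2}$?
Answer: $\frac{3065}{68} \approx 45.074$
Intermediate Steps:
$F = - \frac{18}{5}$ ($F = \left(2 \left(- \frac{1}{5}\right) + 4 \cdot \frac{1}{5}\right) - 4 = \left(- \frac{2}{5} + \frac{4}{5}\right) - 4 = \frac{2}{5} - 4 = - \frac{18}{5} \approx -3.6$)
$\left(\frac{1}{10 - F} + 45\right) 1^{2} = \left(\frac{1}{10 - - \frac{18}{5}} + 45\right) 1^{2} = \left(\frac{1}{10 + \frac{18}{5}} + 45\right) 1 = \left(\frac{1}{\frac{68}{5}} + 45\right) 1 = \left(\frac{5}{68} + 45\right) 1 = \frac{3065}{68} \cdot 1 = \frac{3065}{68}$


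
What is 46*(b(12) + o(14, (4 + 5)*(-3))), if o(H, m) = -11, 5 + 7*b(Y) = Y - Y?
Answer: -3772/7 ≈ -538.86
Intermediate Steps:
b(Y) = -5/7 (b(Y) = -5/7 + (Y - Y)/7 = -5/7 + (⅐)*0 = -5/7 + 0 = -5/7)
46*(b(12) + o(14, (4 + 5)*(-3))) = 46*(-5/7 - 11) = 46*(-82/7) = -3772/7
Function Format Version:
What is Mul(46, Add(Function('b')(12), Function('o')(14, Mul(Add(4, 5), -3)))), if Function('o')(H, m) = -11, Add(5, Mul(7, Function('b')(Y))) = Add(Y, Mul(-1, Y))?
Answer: Rational(-3772, 7) ≈ -538.86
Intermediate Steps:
Function('b')(Y) = Rational(-5, 7) (Function('b')(Y) = Add(Rational(-5, 7), Mul(Rational(1, 7), Add(Y, Mul(-1, Y)))) = Add(Rational(-5, 7), Mul(Rational(1, 7), 0)) = Add(Rational(-5, 7), 0) = Rational(-5, 7))
Mul(46, Add(Function('b')(12), Function('o')(14, Mul(Add(4, 5), -3)))) = Mul(46, Add(Rational(-5, 7), -11)) = Mul(46, Rational(-82, 7)) = Rational(-3772, 7)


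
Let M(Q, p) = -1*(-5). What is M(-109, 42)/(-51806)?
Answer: -5/51806 ≈ -9.6514e-5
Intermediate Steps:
M(Q, p) = 5
M(-109, 42)/(-51806) = 5/(-51806) = 5*(-1/51806) = -5/51806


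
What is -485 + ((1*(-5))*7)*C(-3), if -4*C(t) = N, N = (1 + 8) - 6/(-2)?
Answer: -380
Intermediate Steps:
N = 12 (N = 9 - 6*(-½) = 9 + 3 = 12)
C(t) = -3 (C(t) = -¼*12 = -3)
-485 + ((1*(-5))*7)*C(-3) = -485 + ((1*(-5))*7)*(-3) = -485 - 5*7*(-3) = -485 - 35*(-3) = -485 + 105 = -380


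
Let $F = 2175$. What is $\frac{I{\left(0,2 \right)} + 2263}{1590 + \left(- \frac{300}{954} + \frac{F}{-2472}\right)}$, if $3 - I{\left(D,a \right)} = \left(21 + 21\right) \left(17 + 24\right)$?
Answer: $\frac{4192512}{12244645} \approx 0.3424$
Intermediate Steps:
$I{\left(D,a \right)} = -1719$ ($I{\left(D,a \right)} = 3 - \left(21 + 21\right) \left(17 + 24\right) = 3 - 42 \cdot 41 = 3 - 1722 = -1719$)
$\frac{I{\left(0,2 \right)} + 2263}{1590 + \left(- \frac{300}{954} + \frac{F}{-2472}\right)} = \frac{-1719 + 2263}{1590 + \left(- \frac{300}{954} + \frac{2175}{-2472}\right)} = \frac{544}{1590 + \left(\left(-300\right) \frac{1}{954} + 2175 \left(- \frac{1}{2472}\right)\right)} = \frac{544}{1590 - \frac{156475}{131016}} = \frac{544}{\frac{208158965}{131016}} = 544 \cdot \frac{131016}{208158965} = \frac{4192512}{12244645}$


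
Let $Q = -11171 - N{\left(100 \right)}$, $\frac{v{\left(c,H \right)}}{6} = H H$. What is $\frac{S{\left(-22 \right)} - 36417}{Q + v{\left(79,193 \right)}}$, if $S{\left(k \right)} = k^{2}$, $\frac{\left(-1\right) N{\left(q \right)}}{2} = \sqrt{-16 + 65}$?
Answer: $- \frac{35933}{212337} \approx -0.16923$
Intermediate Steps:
$v{\left(c,H \right)} = 6 H^{2}$ ($v{\left(c,H \right)} = 6 H H = 6 H^{2}$)
$N{\left(q \right)} = -14$ ($N{\left(q \right)} = - 2 \sqrt{-16 + 65} = - 2 \sqrt{49} = \left(-2\right) 7 = -14$)
$Q = -11157$ ($Q = -11171 - -14 = -11171 + 14 = -11157$)
$\frac{S{\left(-22 \right)} - 36417}{Q + v{\left(79,193 \right)}} = \frac{\left(-22\right)^{2} - 36417}{-11157 + 6 \cdot 193^{2}} = \frac{484 - 36417}{-11157 + 6 \cdot 37249} = - \frac{35933}{-11157 + 223494} = - \frac{35933}{212337}$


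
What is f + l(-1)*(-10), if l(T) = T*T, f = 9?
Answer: -1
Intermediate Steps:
l(T) = T**2
f + l(-1)*(-10) = 9 + (-1)**2*(-10) = 9 + 1*(-10) = 9 - 10 = -1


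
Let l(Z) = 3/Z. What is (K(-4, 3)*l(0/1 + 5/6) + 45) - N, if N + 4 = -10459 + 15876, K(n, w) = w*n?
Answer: -27056/5 ≈ -5411.2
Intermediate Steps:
K(n, w) = n*w
N = 5413 (N = -4 + (-10459 + 15876) = -4 + 5417 = 5413)
(K(-4, 3)*l(0/1 + 5/6) + 45) - N = ((-4*3)*(3/(0/1 + 5/6)) + 45) - 1*5413 = (-36/(0*1 + 5*(⅙)) + 45) - 5413 = (-36/(0 + ⅚) + 45) - 5413 = (-36/⅚ + 45) - 5413 = (-36*6/5 + 45) - 5413 = (-12*18/5 + 45) - 5413 = (-216/5 + 45) - 5413 = 9/5 - 5413 = -27056/5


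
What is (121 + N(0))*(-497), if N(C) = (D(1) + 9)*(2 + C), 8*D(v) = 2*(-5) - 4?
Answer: -134687/2 ≈ -67344.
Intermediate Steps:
D(v) = -7/4 (D(v) = (2*(-5) - 4)/8 = (-10 - 4)/8 = (⅛)*(-14) = -7/4)
N(C) = 29/2 + 29*C/4 (N(C) = (-7/4 + 9)*(2 + C) = 29*(2 + C)/4 = 29/2 + 29*C/4)
(121 + N(0))*(-497) = (121 + (29/2 + (29/4)*0))*(-497) = (121 + (29/2 + 0))*(-497) = (121 + 29/2)*(-497) = (271/2)*(-497) = -134687/2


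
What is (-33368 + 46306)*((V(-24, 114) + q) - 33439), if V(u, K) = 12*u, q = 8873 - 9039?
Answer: -438507634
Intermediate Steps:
q = -166
(-33368 + 46306)*((V(-24, 114) + q) - 33439) = (-33368 + 46306)*((12*(-24) - 166) - 33439) = 12938*((-288 - 166) - 33439) = 12938*(-454 - 33439) = 12938*(-33893) = -438507634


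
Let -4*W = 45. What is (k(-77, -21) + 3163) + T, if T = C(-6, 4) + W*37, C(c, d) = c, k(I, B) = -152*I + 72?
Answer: 58067/4 ≈ 14517.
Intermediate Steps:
k(I, B) = 72 - 152*I
W = -45/4 (W = -¼*45 = -45/4 ≈ -11.250)
T = -1689/4 (T = -6 - 45/4*37 = -6 - 1665/4 = -1689/4 ≈ -422.25)
(k(-77, -21) + 3163) + T = ((72 - 152*(-77)) + 3163) - 1689/4 = ((72 + 11704) + 3163) - 1689/4 = (11776 + 3163) - 1689/4 = 14939 - 1689/4 = 58067/4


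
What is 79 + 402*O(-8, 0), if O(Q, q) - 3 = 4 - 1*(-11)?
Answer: 7315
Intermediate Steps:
O(Q, q) = 18 (O(Q, q) = 3 + (4 - 1*(-11)) = 3 + (4 + 11) = 3 + 15 = 18)
79 + 402*O(-8, 0) = 79 + 402*18 = 79 + 7236 = 7315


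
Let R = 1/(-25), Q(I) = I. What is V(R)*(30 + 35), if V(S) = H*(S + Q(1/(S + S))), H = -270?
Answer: 220077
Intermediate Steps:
R = -1/25 ≈ -0.040000
V(S) = -270*S - 135/S (V(S) = -270*(S + 1/(S + S)) = -270*(S + 1/(2*S)) = -270*S - 135/S)
V(R)*(30 + 35) = (-270*(-1/25) - 135/(-1/25))*(30 + 35) = (54/5 - 135*(-25))*65 = (54/5 + 3375)*65 = (16929/5)*65 = 220077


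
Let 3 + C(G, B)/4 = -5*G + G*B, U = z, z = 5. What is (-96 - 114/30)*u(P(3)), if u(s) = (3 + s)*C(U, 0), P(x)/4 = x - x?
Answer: 167664/5 ≈ 33533.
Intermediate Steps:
U = 5
P(x) = 0 (P(x) = 4*(x - x) = 4*0 = 0)
C(G, B) = -12 - 20*G + 4*B*G (C(G, B) = -12 + 4*(-5*G + G*B) = -12 + 4*(-5*G + B*G) = -12 + (-20*G + 4*B*G) = -12 - 20*G + 4*B*G)
u(s) = -336 - 112*s (u(s) = (3 + s)*(-12 - 20*5 + 4*0*5) = (3 + s)*(-12 - 100 + 0) = (3 + s)*(-112) = -336 - 112*s)
(-96 - 114/30)*u(P(3)) = (-96 - 114/30)*(-336 - 112*0) = (-96 - 114*1/30)*(-336 + 0) = (-96 - 19/5)*(-336) = -499/5*(-336) = 167664/5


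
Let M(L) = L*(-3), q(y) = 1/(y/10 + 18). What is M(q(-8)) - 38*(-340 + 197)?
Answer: 467309/86 ≈ 5433.8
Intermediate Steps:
q(y) = 1/(18 + y/10) (q(y) = 1/(y*(⅒) + 18) = 1/(y/10 + 18) = 1/(18 + y/10))
M(L) = -3*L
M(q(-8)) - 38*(-340 + 197) = -30/(180 - 8) - 38*(-340 + 197) = -30/172 - 38*(-143) = -30/172 - 1*(-5434) = -3*5/86 + 5434 = -15/86 + 5434 = 467309/86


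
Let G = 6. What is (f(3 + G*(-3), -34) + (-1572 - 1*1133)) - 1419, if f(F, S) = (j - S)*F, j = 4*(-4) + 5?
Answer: -4469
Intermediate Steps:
j = -11 (j = -16 + 5 = -11)
f(F, S) = F*(-11 - S) (f(F, S) = (-11 - S)*F = F*(-11 - S))
(f(3 + G*(-3), -34) + (-1572 - 1*1133)) - 1419 = (-(3 + 6*(-3))*(11 - 34) + (-1572 - 1*1133)) - 1419 = (-1*(3 - 18)*(-23) + (-1572 - 1133)) - 1419 = (-1*(-15)*(-23) - 2705) - 1419 = (-345 - 2705) - 1419 = -3050 - 1419 = -4469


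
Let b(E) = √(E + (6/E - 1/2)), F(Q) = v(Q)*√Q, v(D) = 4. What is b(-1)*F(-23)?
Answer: -2*√690 ≈ -52.536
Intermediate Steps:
F(Q) = 4*√Q
b(E) = √(-½ + E + 6/E) (b(E) = √(E + (6/E - 1*½)) = √(E + (6/E - ½)) = √(E + (-½ + 6/E)) = √(-½ + E + 6/E))
b(-1)*F(-23) = (√(-2 + 4*(-1) + 24/(-1))/2)*(4*√(-23)) = (√(-2 - 4 + 24*(-1))/2)*(4*(I*√23)) = (√(-2 - 4 - 24)/2)*(4*I*√23) = (√(-30)/2)*(4*I*√23) = ((I*√30)/2)*(4*I*√23) = (I*√30/2)*(4*I*√23) = -2*√690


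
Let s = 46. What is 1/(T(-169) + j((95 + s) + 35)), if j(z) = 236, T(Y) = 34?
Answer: 1/270 ≈ 0.0037037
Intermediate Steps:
1/(T(-169) + j((95 + s) + 35)) = 1/(34 + 236) = 1/270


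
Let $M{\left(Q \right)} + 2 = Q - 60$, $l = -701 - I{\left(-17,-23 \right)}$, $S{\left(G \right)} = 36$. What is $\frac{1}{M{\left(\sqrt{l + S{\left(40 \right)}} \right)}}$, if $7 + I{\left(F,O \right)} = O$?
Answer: $- \frac{62}{4479} - \frac{i \sqrt{635}}{4479} \approx -0.013842 - 0.0056261 i$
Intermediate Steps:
$I{\left(F,O \right)} = -7 + O$
$l = -671$ ($l = -701 - \left(-7 - 23\right) = -701 - -30 = -701 + 30 = -671$)
$M{\left(Q \right)} = -62 + Q$ ($M{\left(Q \right)} = -2 + \left(Q - 60\right) = -2 + \left(-60 + Q\right) = -62 + Q$)
$\frac{1}{M{\left(\sqrt{l + S{\left(40 \right)}} \right)}} = \frac{1}{-62 + \sqrt{-671 + 36}} = \frac{1}{-62 + \sqrt{-635}} = \frac{1}{-62 + i \sqrt{635}}$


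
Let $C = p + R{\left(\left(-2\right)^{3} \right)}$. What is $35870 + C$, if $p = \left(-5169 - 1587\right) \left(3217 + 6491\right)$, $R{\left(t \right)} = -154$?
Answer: $-65551532$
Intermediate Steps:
$p = -65587248$ ($p = \left(-6756\right) 9708 = -65587248$)
$C = -65587402$ ($C = -65587248 - 154 = -65587402$)
$35870 + C = 35870 - 65587402 = -65551532$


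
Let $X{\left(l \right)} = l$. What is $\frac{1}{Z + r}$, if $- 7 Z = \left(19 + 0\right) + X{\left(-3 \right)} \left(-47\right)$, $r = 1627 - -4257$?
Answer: $\frac{7}{41028} \approx 0.00017062$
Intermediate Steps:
$r = 5884$ ($r = 1627 + 4257 = 5884$)
$Z = - \frac{160}{7}$ ($Z = - \frac{\left(19 + 0\right) - -141}{7} = - \frac{19 + 141}{7} = \left(- \frac{1}{7}\right) 160 = - \frac{160}{7} \approx -22.857$)
$\frac{1}{Z + r} = \frac{1}{- \frac{160}{7} + 5884} = \frac{1}{\frac{41028}{7}} = \frac{7}{41028}$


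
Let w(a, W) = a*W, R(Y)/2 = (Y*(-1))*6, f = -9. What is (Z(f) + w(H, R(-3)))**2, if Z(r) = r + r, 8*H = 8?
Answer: 324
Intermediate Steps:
H = 1 (H = (1/8)*8 = 1)
R(Y) = -12*Y (R(Y) = 2*((Y*(-1))*6) = 2*(-Y*6) = 2*(-6*Y) = -12*Y)
Z(r) = 2*r
w(a, W) = W*a
(Z(f) + w(H, R(-3)))**2 = (2*(-9) - 12*(-3)*1)**2 = (-18 + 36*1)**2 = (-18 + 36)**2 = 18**2 = 324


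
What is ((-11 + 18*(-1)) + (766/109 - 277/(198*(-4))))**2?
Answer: 3484371022609/7452523584 ≈ 467.54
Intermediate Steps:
((-11 + 18*(-1)) + (766/109 - 277/(198*(-4))))**2 = ((-11 - 18) + (766*(1/109) - 277/(-792)))**2 = (-29 + (766/109 - 277*(-1/792)))**2 = (-29 + (766/109 + 277/792))**2 = (-29 + 636865/86328)**2 = (-1866647/86328)**2 = 3484371022609/7452523584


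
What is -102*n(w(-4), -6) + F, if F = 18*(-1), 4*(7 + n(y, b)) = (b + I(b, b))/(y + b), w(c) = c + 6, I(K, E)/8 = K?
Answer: 1407/4 ≈ 351.75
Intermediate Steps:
I(K, E) = 8*K
w(c) = 6 + c
n(y, b) = -7 + 9*b/(4*(b + y)) (n(y, b) = -7 + ((b + 8*b)/(y + b))/4 = -7 + ((9*b)/(b + y))/4 = -7 + (9*b/(b + y))/4 = -7 + 9*b/(4*(b + y)))
F = -18
-102*n(w(-4), -6) + F = -102*(-7*(6 - 4) - 19/4*(-6))/(-6 + (6 - 4)) - 18 = -102*(-7*2 + 57/2)/(-6 + 2) - 18 = -102*(-14 + 57/2)/(-4) - 18 = -(-51)*29/(2*2) - 18 = -102*(-29/8) - 18 = 1479/4 - 18 = 1407/4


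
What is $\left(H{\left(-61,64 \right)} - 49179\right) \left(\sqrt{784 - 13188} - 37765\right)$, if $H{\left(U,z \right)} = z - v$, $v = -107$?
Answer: $1850787120 - 98016 i \sqrt{3101} \approx 1.8508 \cdot 10^{9} - 5.4582 \cdot 10^{6} i$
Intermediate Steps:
$H{\left(U,z \right)} = 107 + z$ ($H{\left(U,z \right)} = z - -107 = z + 107 = 107 + z$)
$\left(H{\left(-61,64 \right)} - 49179\right) \left(\sqrt{784 - 13188} - 37765\right) = \left(\left(107 + 64\right) - 49179\right) \left(\sqrt{784 - 13188} - 37765\right) = \left(171 - 49179\right) \left(\sqrt{-12404} - 37765\right) = - 49008 \left(2 i \sqrt{3101} - 37765\right) = - 49008 \left(-37765 + 2 i \sqrt{3101}\right) = 1850787120 - 98016 i \sqrt{3101}$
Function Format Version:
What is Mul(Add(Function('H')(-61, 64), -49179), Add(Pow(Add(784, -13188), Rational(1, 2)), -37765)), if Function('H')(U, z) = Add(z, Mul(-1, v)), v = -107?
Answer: Add(1850787120, Mul(-98016, I, Pow(3101, Rational(1, 2)))) ≈ Add(1.8508e+9, Mul(-5.4582e+6, I))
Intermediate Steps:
Function('H')(U, z) = Add(107, z) (Function('H')(U, z) = Add(z, Mul(-1, -107)) = Add(z, 107) = Add(107, z))
Mul(Add(Function('H')(-61, 64), -49179), Add(Pow(Add(784, -13188), Rational(1, 2)), -37765)) = Mul(Add(Add(107, 64), -49179), Add(Pow(Add(784, -13188), Rational(1, 2)), -37765)) = Mul(Add(171, -49179), Add(Pow(-12404, Rational(1, 2)), -37765)) = Mul(-49008, Add(Mul(2, I, Pow(3101, Rational(1, 2))), -37765)) = Mul(-49008, Add(-37765, Mul(2, I, Pow(3101, Rational(1, 2))))) = Add(1850787120, Mul(-98016, I, Pow(3101, Rational(1, 2))))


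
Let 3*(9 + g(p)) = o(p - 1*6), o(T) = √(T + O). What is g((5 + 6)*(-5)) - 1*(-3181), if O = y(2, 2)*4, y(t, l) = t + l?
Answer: 3172 + I*√5 ≈ 3172.0 + 2.2361*I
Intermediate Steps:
y(t, l) = l + t
O = 16 (O = (2 + 2)*4 = 4*4 = 16)
o(T) = √(16 + T) (o(T) = √(T + 16) = √(16 + T))
g(p) = -9 + √(10 + p)/3 (g(p) = -9 + √(16 + (p - 1*6))/3 = -9 + √(16 + (p - 6))/3 = -9 + √(16 + (-6 + p))/3 = -9 + √(10 + p)/3)
g((5 + 6)*(-5)) - 1*(-3181) = (-9 + √(10 + (5 + 6)*(-5))/3) - 1*(-3181) = (-9 + √(10 + 11*(-5))/3) + 3181 = (-9 + √(10 - 55)/3) + 3181 = (-9 + √(-45)/3) + 3181 = (-9 + (3*I*√5)/3) + 3181 = (-9 + I*√5) + 3181 = 3172 + I*√5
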